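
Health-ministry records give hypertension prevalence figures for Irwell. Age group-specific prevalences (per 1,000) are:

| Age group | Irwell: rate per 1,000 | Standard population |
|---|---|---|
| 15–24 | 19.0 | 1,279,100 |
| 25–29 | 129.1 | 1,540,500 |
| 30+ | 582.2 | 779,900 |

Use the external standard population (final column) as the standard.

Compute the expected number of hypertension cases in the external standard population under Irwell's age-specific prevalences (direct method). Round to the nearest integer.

Expected hypertension cases = Σ (standard pop × age-specific rate ÷ 1,000)
= 1,279,100×19.0/1,000 + 1,540,500×129.1/1,000 + 779,900×582.2/1,000
= 24302.90 + 198878.55 + 454057.78 = 677239.23.

677239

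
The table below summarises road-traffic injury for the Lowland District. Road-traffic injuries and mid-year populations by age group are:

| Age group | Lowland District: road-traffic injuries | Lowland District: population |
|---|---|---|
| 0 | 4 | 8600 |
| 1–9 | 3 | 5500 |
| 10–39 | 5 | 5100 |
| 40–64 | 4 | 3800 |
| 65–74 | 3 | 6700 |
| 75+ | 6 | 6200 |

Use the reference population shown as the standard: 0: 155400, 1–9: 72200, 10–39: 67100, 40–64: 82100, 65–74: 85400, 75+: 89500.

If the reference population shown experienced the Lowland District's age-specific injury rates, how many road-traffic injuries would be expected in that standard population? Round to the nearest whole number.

389

Age-specific rates per 100000 for the Lowland District: 46.51, 54.55, 98.04, 105.26, 44.78, 96.77.
Expected road-traffic injuries = Σ (standard pop × age-specific rate ÷ 100000)
= 155400×46.51/100000 + 72200×54.55/100000 + 67100×98.04/100000 + 82100×105.26/100000 + 85400×44.78/100000 + 89500×96.77/100000
= 72.28 + 39.38 + 65.78 + 86.42 + 38.24 + 86.61 = 388.72.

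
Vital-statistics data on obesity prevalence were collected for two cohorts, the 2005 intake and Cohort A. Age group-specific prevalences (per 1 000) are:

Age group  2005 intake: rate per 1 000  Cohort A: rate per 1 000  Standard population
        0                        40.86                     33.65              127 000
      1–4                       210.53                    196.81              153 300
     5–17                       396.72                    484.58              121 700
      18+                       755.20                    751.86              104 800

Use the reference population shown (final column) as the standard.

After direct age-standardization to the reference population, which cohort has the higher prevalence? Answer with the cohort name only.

Cohort A

Standard total = 506 800; weights = 0.2506, 0.3025, 0.2401, 0.2068.
The 2005 intake: 0.2506×40.86 + 0.3025×210.53 + 0.2401×396.72 + 0.2068×755.20 = 325.3537 per 1 000.
Cohort A: 0.2506×33.65 + 0.3025×196.81 + 0.2401×484.58 + 0.2068×751.86 = 339.8043 per 1 000.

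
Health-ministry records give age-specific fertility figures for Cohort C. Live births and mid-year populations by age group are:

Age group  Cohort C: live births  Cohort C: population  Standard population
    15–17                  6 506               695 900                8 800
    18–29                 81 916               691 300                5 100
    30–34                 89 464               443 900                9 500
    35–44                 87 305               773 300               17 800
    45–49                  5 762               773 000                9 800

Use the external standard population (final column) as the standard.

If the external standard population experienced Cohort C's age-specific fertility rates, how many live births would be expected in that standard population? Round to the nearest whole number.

4684

Age-specific rates per 1 000 for Cohort C: 9.349, 118.496, 201.541, 112.899, 7.454.
Expected live births = Σ (standard pop × age-specific rate ÷ 1 000)
= 8 800×9.349/1 000 + 5 100×118.496/1 000 + 9 500×201.541/1 000 + 17 800×112.899/1 000 + 9 800×7.454/1 000
= 82.27 + 604.33 + 1914.64 + 2009.61 + 73.05 = 4683.89.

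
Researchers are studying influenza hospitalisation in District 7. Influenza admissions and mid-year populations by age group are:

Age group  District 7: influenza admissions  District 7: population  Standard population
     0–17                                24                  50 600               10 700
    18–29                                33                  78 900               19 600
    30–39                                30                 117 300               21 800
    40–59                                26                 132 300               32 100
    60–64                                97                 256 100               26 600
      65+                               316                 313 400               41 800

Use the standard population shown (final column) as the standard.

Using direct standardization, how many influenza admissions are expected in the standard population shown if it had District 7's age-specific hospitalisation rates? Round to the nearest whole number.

77

Age-specific rates per 100 000 for District 7: 47.43, 41.83, 25.58, 19.65, 37.88, 100.83.
Expected influenza admissions = Σ (standard pop × age-specific rate ÷ 100 000)
= 10 700×47.43/100 000 + 19 600×41.83/100 000 + 21 800×25.58/100 000 + 32 100×19.65/100 000 + 26 600×37.88/100 000 + 41 800×100.83/100 000
= 5.08 + 8.20 + 5.58 + 6.31 + 10.07 + 42.15 = 77.38.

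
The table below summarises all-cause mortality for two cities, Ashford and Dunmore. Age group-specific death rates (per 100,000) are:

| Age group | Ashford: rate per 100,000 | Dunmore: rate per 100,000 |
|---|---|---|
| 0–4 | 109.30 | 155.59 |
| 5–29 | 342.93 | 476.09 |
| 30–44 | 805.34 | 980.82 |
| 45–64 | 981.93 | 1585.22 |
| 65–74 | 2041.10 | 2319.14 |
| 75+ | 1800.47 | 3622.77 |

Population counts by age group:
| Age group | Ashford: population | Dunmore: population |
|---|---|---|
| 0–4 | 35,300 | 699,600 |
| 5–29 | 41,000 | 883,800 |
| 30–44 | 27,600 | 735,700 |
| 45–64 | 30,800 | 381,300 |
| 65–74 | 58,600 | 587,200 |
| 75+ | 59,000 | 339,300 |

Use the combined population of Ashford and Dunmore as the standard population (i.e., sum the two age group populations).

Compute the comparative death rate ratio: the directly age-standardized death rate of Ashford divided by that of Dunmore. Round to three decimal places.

Combined standard total = 3,879,200; weights = 0.1894, 0.2384, 0.1968, 0.1062, 0.1665, 0.1027.
Ashford: 0.1894×109.30 + 0.2384×342.93 + 0.1968×805.34 + 0.1062×981.93 + 0.1665×2041.10 + 0.1027×1800.47 = 889.9013 per 100,000.
Dunmore: 0.1894×155.59 + 0.2384×476.09 + 0.1968×980.82 + 0.1062×1585.22 + 0.1665×2319.14 + 0.1027×3622.77 = 1262.4278 per 100,000.
Ratio = 889.9013 ÷ 1262.4278 = 0.70491.

0.705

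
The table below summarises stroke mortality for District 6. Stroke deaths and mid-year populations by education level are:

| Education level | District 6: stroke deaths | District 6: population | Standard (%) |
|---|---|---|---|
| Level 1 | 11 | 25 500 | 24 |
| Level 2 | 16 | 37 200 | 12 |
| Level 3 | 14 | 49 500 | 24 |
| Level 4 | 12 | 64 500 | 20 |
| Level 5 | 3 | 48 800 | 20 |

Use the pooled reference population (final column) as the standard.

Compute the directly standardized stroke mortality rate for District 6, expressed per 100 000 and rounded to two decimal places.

Education-specific rates per 100 000 for District 6: 43.14, 43.01, 28.28, 18.60, 6.15.
Standard weights: 0.24, 0.12, 0.24, 0.20, 0.20.
Standardized rate: 0.2400×43.14 + 0.1200×43.01 + 0.2400×28.28 + 0.2000×18.60 + 0.2000×6.15 = 27.2525 per 100 000.

27.25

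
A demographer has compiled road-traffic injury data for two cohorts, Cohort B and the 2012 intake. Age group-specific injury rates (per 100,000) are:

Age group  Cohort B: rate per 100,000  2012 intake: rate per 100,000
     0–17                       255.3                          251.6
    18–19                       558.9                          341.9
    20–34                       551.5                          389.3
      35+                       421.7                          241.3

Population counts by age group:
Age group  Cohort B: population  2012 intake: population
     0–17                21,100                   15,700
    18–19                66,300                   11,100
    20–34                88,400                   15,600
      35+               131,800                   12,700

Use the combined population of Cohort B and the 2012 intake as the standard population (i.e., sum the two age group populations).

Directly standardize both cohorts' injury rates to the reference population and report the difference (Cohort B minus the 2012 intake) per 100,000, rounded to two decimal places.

Combined standard total = 362,700; weights = 0.1015, 0.2134, 0.2867, 0.3984.
Cohort B: 0.1015×255.3 + 0.2134×558.9 + 0.2867×551.5 + 0.3984×421.7 = 471.3139 per 100,000.
The 2012 intake: 0.1015×251.6 + 0.2134×341.9 + 0.2867×389.3 + 0.3984×241.3 = 306.2503 per 100,000.
Difference = 471.3139 − 306.2503 = 165.0636.

165.06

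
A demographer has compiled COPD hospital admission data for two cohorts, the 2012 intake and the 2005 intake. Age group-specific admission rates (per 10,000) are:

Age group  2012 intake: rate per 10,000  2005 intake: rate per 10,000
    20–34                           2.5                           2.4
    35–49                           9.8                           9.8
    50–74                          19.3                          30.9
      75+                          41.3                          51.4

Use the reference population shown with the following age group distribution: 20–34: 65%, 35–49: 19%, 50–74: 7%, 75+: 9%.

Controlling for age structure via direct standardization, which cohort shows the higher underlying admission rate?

Standard weights: 0.65, 0.19, 0.07, 0.09.
The 2012 intake: 0.6500×2.5 + 0.1900×9.8 + 0.0700×19.3 + 0.0900×41.3 = 8.5550 per 10,000.
The 2005 intake: 0.6500×2.4 + 0.1900×9.8 + 0.0700×30.9 + 0.0900×51.4 = 10.2110 per 10,000.

2005 intake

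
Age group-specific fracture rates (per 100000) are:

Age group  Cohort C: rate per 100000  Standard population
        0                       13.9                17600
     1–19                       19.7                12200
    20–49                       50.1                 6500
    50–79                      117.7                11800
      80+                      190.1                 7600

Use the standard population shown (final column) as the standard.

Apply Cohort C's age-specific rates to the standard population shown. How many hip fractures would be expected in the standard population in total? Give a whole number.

Expected hip fractures = Σ (standard pop × age-specific rate ÷ 100000)
= 17600×13.9/100000 + 12200×19.7/100000 + 6500×50.1/100000 + 11800×117.7/100000 + 7600×190.1/100000
= 2.45 + 2.40 + 3.26 + 13.89 + 14.45 = 36.44.

36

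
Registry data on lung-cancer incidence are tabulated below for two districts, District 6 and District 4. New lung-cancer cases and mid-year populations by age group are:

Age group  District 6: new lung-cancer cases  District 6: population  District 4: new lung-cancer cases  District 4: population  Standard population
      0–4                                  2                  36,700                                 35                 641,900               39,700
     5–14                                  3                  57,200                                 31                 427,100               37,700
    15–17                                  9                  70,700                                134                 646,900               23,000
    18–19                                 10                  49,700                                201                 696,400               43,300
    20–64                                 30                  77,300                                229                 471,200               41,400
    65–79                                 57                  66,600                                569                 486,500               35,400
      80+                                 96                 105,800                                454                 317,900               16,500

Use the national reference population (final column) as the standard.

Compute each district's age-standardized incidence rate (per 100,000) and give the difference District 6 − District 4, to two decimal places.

Age-specific rates per 100,000 for District 6: 5.45, 5.24, 12.73, 20.12, 38.81, 85.59, 90.74.
For District 4: 5.45, 7.26, 20.71, 28.86, 48.60, 116.96, 142.81.
Standard total = 237,000; weights = 0.1675, 0.1591, 0.0970, 0.1827, 0.1747, 0.1494, 0.0696.
District 6: 0.1675×5.45 + 0.1591×5.24 + 0.0970×12.73 + 0.1827×20.12 + 0.1747×38.81 + 0.1494×85.59 + 0.0696×90.74 = 32.5389 per 100,000.
District 4: 0.1675×5.45 + 0.1591×7.26 + 0.0970×20.71 + 0.1827×28.86 + 0.1747×48.60 + 0.1494×116.96 + 0.0696×142.81 = 45.2532 per 100,000.
Difference = 32.5389 − 45.2532 = -12.7143.

-12.71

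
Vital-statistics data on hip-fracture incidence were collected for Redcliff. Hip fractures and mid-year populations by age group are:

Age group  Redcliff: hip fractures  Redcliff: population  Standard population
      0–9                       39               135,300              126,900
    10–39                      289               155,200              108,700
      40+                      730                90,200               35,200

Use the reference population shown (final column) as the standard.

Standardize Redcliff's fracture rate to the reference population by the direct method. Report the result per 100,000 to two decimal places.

Age-specific rates per 100,000 for Redcliff: 28.82, 186.21, 809.31.
Standard total = 270,800; weights = 0.4686, 0.4014, 0.1300.
Standardized rate: 0.4686×28.82 + 0.4014×186.21 + 0.1300×809.31 = 193.4522 per 100,000.

193.45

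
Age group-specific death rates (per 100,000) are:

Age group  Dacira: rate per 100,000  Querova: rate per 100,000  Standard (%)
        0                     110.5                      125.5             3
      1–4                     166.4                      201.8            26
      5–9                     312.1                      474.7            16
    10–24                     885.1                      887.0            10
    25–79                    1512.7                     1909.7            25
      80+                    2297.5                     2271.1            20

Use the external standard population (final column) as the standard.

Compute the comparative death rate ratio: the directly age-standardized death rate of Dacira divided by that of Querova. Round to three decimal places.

0.887

Standard weights: 0.03, 0.26, 0.16, 0.10, 0.25, 0.20.
Dacira: 0.0300×110.5 + 0.2600×166.4 + 0.1600×312.1 + 0.1000×885.1 + 0.2500×1512.7 + 0.2000×2297.5 = 1022.7000 per 100,000.
Querova: 0.0300×125.5 + 0.2600×201.8 + 0.1600×474.7 + 0.1000×887.0 + 0.2500×1909.7 + 0.2000×2271.1 = 1152.5300 per 100,000.
Ratio = 1022.7000 ÷ 1152.5300 = 0.88735.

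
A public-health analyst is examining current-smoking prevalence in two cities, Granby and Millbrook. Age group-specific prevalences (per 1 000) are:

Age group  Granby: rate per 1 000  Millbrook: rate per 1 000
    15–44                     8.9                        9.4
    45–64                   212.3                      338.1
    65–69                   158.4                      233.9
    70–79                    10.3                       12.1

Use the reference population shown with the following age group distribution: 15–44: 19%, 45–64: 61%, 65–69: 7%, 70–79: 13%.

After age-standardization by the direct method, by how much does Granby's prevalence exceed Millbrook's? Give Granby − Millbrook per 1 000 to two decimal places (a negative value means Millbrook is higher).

-82.35

Standard weights: 0.19, 0.61, 0.07, 0.13.
Granby: 0.1900×8.9 + 0.6100×212.3 + 0.0700×158.4 + 0.1300×10.3 = 143.6210 per 1 000.
Millbrook: 0.1900×9.4 + 0.6100×338.1 + 0.0700×233.9 + 0.1300×12.1 = 225.9730 per 1 000.
Difference = 143.6210 − 225.9730 = -82.3520.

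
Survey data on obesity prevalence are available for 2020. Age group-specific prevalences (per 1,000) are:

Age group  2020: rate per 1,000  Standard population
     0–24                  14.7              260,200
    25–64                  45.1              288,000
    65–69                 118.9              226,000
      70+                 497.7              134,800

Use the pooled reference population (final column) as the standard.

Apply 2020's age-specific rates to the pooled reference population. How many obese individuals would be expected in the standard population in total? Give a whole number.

Expected obese individuals = Σ (standard pop × age-specific rate ÷ 1,000)
= 260,200×14.7/1,000 + 288,000×45.1/1,000 + 226,000×118.9/1,000 + 134,800×497.7/1,000
= 3824.94 + 12988.80 + 26871.40 + 67089.96 = 110775.10.

110775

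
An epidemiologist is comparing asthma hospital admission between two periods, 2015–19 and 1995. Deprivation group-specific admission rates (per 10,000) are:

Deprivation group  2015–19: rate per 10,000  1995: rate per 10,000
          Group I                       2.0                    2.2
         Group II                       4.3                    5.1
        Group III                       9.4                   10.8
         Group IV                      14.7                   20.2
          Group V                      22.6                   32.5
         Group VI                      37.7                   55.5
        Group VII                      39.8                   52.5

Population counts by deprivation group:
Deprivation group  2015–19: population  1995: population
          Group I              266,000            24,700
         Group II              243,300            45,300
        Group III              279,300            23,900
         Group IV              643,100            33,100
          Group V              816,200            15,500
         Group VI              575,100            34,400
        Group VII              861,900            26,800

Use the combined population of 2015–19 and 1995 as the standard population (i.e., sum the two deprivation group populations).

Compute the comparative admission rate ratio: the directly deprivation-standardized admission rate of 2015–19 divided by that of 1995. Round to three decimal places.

0.725

Combined standard total = 3,888,600; weights = 0.0748, 0.0742, 0.0780, 0.1739, 0.2139, 0.1567, 0.2285.
2015–19: 0.0748×2.0 + 0.0742×4.3 + 0.0780×9.4 + 0.1739×14.7 + 0.2139×22.6 + 0.1567×37.7 + 0.2285×39.8 = 23.5965 per 10,000.
1995: 0.0748×2.2 + 0.0742×5.1 + 0.0780×10.8 + 0.1739×20.2 + 0.2139×32.5 + 0.1567×55.5 + 0.2285×52.5 = 32.5463 per 10,000.
Ratio = 23.5965 ÷ 32.5463 = 0.72501.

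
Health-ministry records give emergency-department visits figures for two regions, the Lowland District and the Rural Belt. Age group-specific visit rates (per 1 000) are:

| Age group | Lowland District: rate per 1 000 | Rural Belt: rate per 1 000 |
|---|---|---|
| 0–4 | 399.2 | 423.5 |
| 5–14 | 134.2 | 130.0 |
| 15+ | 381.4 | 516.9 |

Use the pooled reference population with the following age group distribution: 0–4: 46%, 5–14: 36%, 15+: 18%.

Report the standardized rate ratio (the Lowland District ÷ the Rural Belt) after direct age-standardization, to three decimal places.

0.898

Standard weights: 0.46, 0.36, 0.18.
The Lowland District: 0.4600×399.2 + 0.3600×134.2 + 0.1800×381.4 = 300.5960 per 1 000.
The Rural Belt: 0.4600×423.5 + 0.3600×130.0 + 0.1800×516.9 = 334.6520 per 1 000.
Ratio = 300.5960 ÷ 334.6520 = 0.89823.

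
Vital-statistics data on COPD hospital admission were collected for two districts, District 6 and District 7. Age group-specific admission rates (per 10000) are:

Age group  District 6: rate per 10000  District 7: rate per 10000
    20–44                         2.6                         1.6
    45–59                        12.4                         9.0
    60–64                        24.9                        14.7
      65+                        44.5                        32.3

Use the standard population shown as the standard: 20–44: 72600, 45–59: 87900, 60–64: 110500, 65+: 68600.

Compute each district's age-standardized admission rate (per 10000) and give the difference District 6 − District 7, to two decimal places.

6.88

Standard total = 339600; weights = 0.2138, 0.2588, 0.3254, 0.2020.
District 6: 0.2138×2.6 + 0.2588×12.4 + 0.3254×24.9 + 0.2020×44.5 = 20.8565 per 10000.
District 7: 0.2138×1.6 + 0.2588×9.0 + 0.3254×14.7 + 0.2020×32.3 = 13.9794 per 10000.
Difference = 20.8565 − 13.9794 = 6.8771.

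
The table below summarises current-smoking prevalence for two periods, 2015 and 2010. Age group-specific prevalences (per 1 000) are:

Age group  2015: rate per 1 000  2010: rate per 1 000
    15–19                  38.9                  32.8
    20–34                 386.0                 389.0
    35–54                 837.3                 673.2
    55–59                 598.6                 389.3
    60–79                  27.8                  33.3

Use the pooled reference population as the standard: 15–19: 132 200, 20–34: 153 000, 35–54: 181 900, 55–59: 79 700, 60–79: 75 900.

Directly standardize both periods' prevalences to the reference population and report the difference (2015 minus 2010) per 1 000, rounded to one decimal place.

74.6

Standard total = 622 700; weights = 0.2123, 0.2457, 0.2921, 0.1280, 0.1219.
2015: 0.2123×38.9 + 0.2457×386.0 + 0.2921×837.3 + 0.1280×598.6 + 0.1219×27.8 = 427.6921 per 1 000.
2010: 0.2123×32.8 + 0.2457×389.0 + 0.2921×673.2 + 0.1280×389.3 + 0.1219×33.3 = 353.0800 per 1 000.
Difference = 427.6921 − 353.0800 = 74.6121.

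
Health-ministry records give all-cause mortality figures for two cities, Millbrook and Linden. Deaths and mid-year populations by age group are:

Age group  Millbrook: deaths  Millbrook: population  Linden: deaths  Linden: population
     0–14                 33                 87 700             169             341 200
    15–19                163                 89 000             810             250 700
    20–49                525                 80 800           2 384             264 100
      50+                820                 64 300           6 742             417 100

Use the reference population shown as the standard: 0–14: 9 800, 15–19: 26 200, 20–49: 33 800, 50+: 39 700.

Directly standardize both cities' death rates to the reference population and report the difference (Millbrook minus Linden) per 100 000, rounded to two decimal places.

Age-specific rates per 100 000 for Millbrook: 37.63, 183.15, 649.75, 1275.27.
For Linden: 49.53, 323.10, 902.69, 1616.40.
Standard total = 109 500; weights = 0.0895, 0.2393, 0.3087, 0.3626.
Millbrook: 0.0895×37.63 + 0.2393×183.15 + 0.3087×649.75 + 0.3626×1275.27 = 710.1107 per 100 000.
Linden: 0.0895×49.53 + 0.2393×323.10 + 0.3087×902.69 + 0.3626×1616.40 = 946.4147 per 100 000.
Difference = 710.1107 − 946.4147 = -236.3040.

-236.30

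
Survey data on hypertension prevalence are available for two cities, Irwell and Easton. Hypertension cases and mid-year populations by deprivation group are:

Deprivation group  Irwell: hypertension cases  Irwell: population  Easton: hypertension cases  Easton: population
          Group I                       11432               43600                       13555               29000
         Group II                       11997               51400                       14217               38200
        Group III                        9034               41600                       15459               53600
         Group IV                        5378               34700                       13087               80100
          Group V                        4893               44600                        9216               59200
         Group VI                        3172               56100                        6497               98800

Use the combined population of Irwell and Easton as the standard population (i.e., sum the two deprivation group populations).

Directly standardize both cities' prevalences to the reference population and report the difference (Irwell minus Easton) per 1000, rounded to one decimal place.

-65.4

Deprivation-specific rates per 1000 for Irwell: 262.202, 233.405, 217.163, 154.986, 109.709, 56.542.
For Easton: 467.414, 372.173, 288.414, 163.383, 155.676, 65.759.
Combined standard total = 630900; weights = 0.1151, 0.1420, 0.1509, 0.1820, 0.1645, 0.2455.
Irwell: 0.1151×262.202 + 0.1420×233.405 + 0.1509×217.163 + 0.1820×154.986 + 0.1645×109.709 + 0.2455×56.542 = 156.2233 per 1000.
Easton: 0.1151×467.414 + 0.1420×372.173 + 0.1509×288.414 + 0.1820×163.383 + 0.1645×155.676 + 0.2455×65.759 = 221.6509 per 1000.
Difference = 156.2233 − 221.6509 = -65.4276.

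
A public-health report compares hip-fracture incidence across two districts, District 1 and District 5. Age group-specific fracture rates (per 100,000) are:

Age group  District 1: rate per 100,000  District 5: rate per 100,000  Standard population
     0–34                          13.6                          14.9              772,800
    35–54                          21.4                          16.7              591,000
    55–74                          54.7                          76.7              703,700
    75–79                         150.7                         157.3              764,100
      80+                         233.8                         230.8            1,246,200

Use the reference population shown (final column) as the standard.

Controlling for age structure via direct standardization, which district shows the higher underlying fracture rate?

Standard total = 4,077,800; weights = 0.1895, 0.1449, 0.1726, 0.1874, 0.3056.
District 1: 0.1895×13.6 + 0.1449×21.4 + 0.1726×54.7 + 0.1874×150.7 + 0.3056×233.8 = 114.8073 per 100,000.
District 5: 0.1895×14.9 + 0.1449×16.7 + 0.1726×76.7 + 0.1874×157.3 + 0.3056×230.8 = 118.4889 per 100,000.

District 5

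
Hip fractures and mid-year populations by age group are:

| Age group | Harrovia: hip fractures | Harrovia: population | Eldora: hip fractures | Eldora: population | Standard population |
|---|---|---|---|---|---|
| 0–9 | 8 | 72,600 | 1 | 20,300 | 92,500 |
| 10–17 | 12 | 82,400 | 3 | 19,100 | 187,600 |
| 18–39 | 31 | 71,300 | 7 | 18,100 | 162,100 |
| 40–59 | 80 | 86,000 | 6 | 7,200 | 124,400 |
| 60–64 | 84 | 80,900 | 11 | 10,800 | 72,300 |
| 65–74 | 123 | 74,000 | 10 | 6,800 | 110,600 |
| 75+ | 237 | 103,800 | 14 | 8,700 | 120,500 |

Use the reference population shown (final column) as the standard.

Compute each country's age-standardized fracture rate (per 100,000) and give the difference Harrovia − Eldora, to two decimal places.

Age-specific rates per 100,000 for Harrovia: 11.02, 14.56, 43.48, 93.02, 103.83, 166.22, 228.32.
For Eldora: 4.93, 15.71, 38.67, 83.33, 101.85, 147.06, 160.92.
Standard total = 870,000; weights = 0.1063, 0.2156, 0.1863, 0.1430, 0.0831, 0.1271, 0.1385.
Harrovia: 0.1063×11.02 + 0.2156×14.56 + 0.1863×43.48 + 0.1430×93.02 + 0.0831×103.83 + 0.1271×166.22 + 0.1385×228.32 = 87.0975 per 100,000.
Eldora: 0.1063×4.93 + 0.2156×15.71 + 0.1863×38.67 + 0.1430×83.33 + 0.0831×101.85 + 0.1271×147.06 + 0.1385×160.92 = 72.4798 per 100,000.
Difference = 87.0975 − 72.4798 = 14.6177.

14.62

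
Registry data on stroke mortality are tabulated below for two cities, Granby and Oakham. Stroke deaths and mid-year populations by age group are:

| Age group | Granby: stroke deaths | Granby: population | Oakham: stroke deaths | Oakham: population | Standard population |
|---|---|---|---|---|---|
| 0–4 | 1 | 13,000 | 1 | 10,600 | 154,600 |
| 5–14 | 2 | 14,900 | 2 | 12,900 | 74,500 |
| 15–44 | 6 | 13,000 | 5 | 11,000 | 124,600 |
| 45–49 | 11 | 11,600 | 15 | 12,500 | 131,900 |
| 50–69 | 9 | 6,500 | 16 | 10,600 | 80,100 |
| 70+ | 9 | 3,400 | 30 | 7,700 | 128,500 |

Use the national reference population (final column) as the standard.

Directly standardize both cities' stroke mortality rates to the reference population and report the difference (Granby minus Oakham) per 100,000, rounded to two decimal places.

-29.83

Age-specific rates per 100,000 for Granby: 7.69, 13.42, 46.15, 94.83, 138.46, 264.71.
For Oakham: 9.43, 15.50, 45.45, 120.00, 150.94, 389.61.
Standard total = 694,200; weights = 0.2227, 0.1073, 0.1795, 0.1900, 0.1154, 0.1851.
Granby: 0.2227×7.69 + 0.1073×13.42 + 0.1795×46.15 + 0.1900×94.83 + 0.1154×138.46 + 0.1851×264.71 = 94.4299 per 100,000.
Oakham: 0.2227×9.43 + 0.1073×15.50 + 0.1795×45.45 + 0.1900×120.00 + 0.1154×150.94 + 0.1851×389.61 = 124.2591 per 100,000.
Difference = 94.4299 − 124.2591 = -29.8292.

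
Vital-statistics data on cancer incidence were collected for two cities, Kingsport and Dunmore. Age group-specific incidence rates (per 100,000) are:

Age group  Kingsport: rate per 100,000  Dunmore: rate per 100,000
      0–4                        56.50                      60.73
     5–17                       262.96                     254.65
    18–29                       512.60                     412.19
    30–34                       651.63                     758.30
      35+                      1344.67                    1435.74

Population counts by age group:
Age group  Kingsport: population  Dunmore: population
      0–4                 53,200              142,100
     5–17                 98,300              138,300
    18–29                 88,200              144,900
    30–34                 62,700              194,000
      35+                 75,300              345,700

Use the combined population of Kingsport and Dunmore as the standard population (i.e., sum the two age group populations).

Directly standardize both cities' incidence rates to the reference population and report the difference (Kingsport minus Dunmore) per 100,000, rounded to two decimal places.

-30.67

Combined standard total = 1,342,700; weights = 0.1455, 0.1762, 0.1736, 0.1912, 0.3135.
Kingsport: 0.1455×56.50 + 0.1762×262.96 + 0.1736×512.60 + 0.1912×651.63 + 0.3135×1344.67 = 689.7426 per 100,000.
Dunmore: 0.1455×60.73 + 0.1762×254.65 + 0.1736×412.19 + 0.1912×758.30 + 0.3135×1435.74 = 720.4099 per 100,000.
Difference = 689.7426 − 720.4099 = -30.6674.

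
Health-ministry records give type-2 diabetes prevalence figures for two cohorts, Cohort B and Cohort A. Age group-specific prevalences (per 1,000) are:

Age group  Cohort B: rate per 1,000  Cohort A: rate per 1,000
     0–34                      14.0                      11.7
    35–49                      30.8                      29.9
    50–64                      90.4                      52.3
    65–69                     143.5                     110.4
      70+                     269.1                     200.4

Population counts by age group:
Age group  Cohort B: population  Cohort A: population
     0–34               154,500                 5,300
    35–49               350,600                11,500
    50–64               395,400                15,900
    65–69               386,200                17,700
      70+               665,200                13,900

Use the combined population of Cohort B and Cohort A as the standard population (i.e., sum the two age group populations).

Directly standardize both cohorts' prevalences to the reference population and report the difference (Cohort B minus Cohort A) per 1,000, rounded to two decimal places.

37.89

Combined standard total = 2,016,200; weights = 0.0793, 0.1796, 0.2040, 0.2003, 0.3368.
Cohort B: 0.0793×14.0 + 0.1796×30.8 + 0.2040×90.4 + 0.2003×143.5 + 0.3368×269.1 = 144.4682 per 1,000.
Cohort A: 0.0793×11.7 + 0.1796×29.9 + 0.2040×52.3 + 0.2003×110.4 + 0.3368×200.4 = 106.5815 per 1,000.
Difference = 144.4682 − 106.5815 = 37.8867.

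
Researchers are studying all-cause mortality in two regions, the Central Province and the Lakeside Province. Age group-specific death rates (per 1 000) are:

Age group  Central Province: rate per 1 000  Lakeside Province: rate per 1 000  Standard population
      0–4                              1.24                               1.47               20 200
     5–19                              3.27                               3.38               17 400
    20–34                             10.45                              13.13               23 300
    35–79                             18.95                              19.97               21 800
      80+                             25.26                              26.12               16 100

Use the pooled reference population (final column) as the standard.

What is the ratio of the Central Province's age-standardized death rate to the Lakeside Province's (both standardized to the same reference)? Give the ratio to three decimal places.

0.916

Standard total = 98 800; weights = 0.2045, 0.1761, 0.2358, 0.2206, 0.1630.
The Central Province: 0.2045×1.24 + 0.1761×3.27 + 0.2358×10.45 + 0.2206×18.95 + 0.1630×25.26 = 11.5914 per 1 000.
The Lakeside Province: 0.2045×1.47 + 0.1761×3.38 + 0.2358×13.13 + 0.2206×19.97 + 0.1630×26.12 = 12.6550 per 1 000.
Ratio = 11.5914 ÷ 12.6550 = 0.91595.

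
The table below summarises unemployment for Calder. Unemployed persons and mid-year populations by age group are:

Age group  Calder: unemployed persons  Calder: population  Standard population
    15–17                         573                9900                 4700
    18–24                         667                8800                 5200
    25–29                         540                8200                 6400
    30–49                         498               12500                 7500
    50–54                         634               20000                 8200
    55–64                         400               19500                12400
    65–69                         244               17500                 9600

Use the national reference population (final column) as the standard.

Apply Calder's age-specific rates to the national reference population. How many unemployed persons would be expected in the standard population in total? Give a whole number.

Age-specific rates per 1000 for Calder: 57.879, 75.795, 65.854, 39.840, 31.700, 20.513, 13.943.
Expected unemployed persons = Σ (standard pop × age-specific rate ÷ 1000)
= 4700×57.879/1000 + 5200×75.795/1000 + 6400×65.854/1000 + 7500×39.840/1000 + 8200×31.700/1000 + 12400×20.513/1000 + 9600×13.943/1000
= 272.03 + 394.14 + 421.46 + 298.80 + 259.94 + 254.36 + 133.85 = 2034.58.

2035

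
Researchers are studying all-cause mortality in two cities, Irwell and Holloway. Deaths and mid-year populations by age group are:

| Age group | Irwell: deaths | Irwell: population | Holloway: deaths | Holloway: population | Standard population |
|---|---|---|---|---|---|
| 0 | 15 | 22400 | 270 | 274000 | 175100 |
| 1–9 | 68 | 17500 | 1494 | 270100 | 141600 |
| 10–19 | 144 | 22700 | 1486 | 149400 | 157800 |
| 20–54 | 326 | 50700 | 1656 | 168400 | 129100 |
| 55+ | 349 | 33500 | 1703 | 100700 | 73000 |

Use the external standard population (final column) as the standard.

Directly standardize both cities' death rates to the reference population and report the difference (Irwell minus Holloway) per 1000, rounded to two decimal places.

Age-specific rates per 1000 for Irwell: 0.670, 3.886, 6.344, 6.430, 10.418.
For Holloway: 0.985, 5.531, 9.946, 9.834, 16.912.
Standard total = 676600; weights = 0.2588, 0.2093, 0.2332, 0.1908, 0.1079.
Irwell: 0.2588×0.670 + 0.2093×3.886 + 0.2332×6.344 + 0.1908×6.430 + 0.1079×10.418 = 4.8169 per 1000.
Holloway: 0.2588×0.985 + 0.2093×5.531 + 0.2332×9.946 + 0.1908×9.834 + 0.1079×16.912 = 7.4334 per 1000.
Difference = 4.8169 − 7.4334 = -2.6165.

-2.62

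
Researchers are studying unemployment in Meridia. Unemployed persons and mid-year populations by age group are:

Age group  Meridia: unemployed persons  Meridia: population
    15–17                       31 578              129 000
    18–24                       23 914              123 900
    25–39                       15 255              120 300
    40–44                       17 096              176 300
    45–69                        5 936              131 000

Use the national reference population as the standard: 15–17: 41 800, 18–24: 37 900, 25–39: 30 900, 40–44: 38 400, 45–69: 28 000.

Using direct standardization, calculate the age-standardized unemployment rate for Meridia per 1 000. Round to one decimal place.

149.5

Age-specific rates per 1 000 for Meridia: 244.791, 193.010, 126.808, 96.971, 45.313.
Standard total = 177 000; weights = 0.2362, 0.2141, 0.1746, 0.2169, 0.1582.
Standardized rate: 0.2362×244.791 + 0.2141×193.010 + 0.1746×126.808 + 0.2169×96.971 + 0.1582×45.313 = 149.4812 per 1 000.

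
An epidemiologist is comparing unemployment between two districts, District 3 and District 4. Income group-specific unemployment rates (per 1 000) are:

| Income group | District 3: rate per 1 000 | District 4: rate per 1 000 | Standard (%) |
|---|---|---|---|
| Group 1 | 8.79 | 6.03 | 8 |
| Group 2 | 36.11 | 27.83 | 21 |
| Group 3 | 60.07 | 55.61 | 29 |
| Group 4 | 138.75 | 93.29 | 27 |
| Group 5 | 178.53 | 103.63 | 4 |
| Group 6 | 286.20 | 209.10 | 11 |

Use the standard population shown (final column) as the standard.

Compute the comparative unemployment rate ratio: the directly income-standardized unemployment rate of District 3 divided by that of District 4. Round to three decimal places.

1.361

Standard weights: 0.08, 0.21, 0.29, 0.27, 0.04, 0.11.
District 3: 0.0800×8.79 + 0.2100×36.11 + 0.2900×60.07 + 0.2700×138.75 + 0.0400×178.53 + 0.1100×286.20 = 101.7923 per 1 000.
District 4: 0.0800×6.03 + 0.2100×27.83 + 0.2900×55.61 + 0.2700×93.29 + 0.0400×103.63 + 0.1100×209.10 = 74.7881 per 1 000.
Ratio = 101.7923 ÷ 74.7881 = 1.36108.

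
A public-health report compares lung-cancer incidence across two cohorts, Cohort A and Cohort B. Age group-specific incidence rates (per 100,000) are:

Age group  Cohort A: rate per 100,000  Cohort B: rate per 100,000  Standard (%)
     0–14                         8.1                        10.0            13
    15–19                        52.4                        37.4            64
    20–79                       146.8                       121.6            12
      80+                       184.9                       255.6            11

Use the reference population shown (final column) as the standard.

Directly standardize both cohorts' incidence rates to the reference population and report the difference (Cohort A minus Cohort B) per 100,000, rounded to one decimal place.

4.6

Standard weights: 0.13, 0.64, 0.12, 0.11.
Cohort A: 0.1300×8.1 + 0.6400×52.4 + 0.1200×146.8 + 0.1100×184.9 = 72.5440 per 100,000.
Cohort B: 0.1300×10.0 + 0.6400×37.4 + 0.1200×121.6 + 0.1100×255.6 = 67.9440 per 100,000.
Difference = 72.5440 − 67.9440 = 4.6000.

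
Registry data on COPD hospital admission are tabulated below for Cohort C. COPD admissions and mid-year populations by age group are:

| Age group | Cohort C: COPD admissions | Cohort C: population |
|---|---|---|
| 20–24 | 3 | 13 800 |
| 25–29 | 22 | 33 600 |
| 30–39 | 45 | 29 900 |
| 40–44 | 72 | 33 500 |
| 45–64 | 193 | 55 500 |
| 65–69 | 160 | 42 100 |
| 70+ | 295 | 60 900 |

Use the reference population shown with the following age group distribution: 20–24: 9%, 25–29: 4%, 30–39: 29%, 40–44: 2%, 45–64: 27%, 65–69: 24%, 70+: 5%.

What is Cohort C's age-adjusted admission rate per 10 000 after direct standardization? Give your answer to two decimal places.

26.18

Age-specific rates per 10 000 for Cohort C: 2.17, 6.55, 15.05, 21.49, 34.77, 38.00, 48.44.
Standard weights: 0.09, 0.04, 0.29, 0.02, 0.27, 0.24, 0.05.
Standardized rate: 0.0900×2.17 + 0.0400×6.55 + 0.2900×15.05 + 0.0200×21.49 + 0.2700×34.77 + 0.2400×38.00 + 0.0500×48.44 = 26.1843 per 10 000.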